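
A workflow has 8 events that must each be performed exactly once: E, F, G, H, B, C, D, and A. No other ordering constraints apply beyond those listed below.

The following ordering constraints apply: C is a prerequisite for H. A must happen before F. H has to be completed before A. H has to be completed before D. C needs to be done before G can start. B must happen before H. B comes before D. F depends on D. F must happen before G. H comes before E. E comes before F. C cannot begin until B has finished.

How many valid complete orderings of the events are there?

6

Only B has no prerequisites, so it must go first.
Enumerating by repeatedly choosing an available event (one whose prerequisites are all placed) gives 6 distinct complete orderings.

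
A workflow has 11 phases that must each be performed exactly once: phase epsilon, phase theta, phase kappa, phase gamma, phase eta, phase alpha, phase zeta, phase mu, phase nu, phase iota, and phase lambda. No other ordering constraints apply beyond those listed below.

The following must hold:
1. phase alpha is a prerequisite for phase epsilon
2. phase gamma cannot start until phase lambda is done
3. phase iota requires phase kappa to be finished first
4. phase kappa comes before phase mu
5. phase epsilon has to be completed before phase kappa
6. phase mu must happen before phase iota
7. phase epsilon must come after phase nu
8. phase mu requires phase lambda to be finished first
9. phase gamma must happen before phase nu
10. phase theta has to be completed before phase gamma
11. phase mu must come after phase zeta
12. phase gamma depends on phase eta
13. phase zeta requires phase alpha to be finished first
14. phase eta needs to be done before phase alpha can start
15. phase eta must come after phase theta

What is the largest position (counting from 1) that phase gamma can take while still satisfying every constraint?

6

Following every chain forward from phase gamma, the phases that must come later are phase epsilon, phase kappa, phase mu, phase nu, phase iota — 5 of them.
With 5 mandatory successors out of 11 phases total, the latest slot for phase gamma is 11−5 = 6, and it's reachable by doing all non-successors before phase gamma.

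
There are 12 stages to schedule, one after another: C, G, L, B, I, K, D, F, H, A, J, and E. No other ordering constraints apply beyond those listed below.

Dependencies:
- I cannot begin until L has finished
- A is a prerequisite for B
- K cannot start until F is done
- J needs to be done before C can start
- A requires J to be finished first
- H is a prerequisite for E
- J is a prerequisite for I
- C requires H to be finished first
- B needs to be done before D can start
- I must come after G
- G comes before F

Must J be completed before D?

Yes

Tracing the constraints gives a chain: J → A → B → D.
Hence J necessarily comes before D.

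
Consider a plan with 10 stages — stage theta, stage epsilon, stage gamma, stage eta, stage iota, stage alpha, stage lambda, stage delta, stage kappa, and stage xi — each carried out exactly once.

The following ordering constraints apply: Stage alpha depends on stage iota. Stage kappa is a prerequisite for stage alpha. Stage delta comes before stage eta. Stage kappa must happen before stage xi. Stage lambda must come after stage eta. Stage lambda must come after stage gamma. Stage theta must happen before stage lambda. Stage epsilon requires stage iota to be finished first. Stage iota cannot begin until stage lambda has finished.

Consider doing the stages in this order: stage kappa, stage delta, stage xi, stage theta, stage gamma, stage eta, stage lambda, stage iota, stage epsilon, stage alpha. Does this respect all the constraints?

Every stated constraint is respected: stage kappa sits at position 1, ahead of stage alpha at position 10, and each of the other listed pairs likewise has the predecessor earlier in the sequence.

Yes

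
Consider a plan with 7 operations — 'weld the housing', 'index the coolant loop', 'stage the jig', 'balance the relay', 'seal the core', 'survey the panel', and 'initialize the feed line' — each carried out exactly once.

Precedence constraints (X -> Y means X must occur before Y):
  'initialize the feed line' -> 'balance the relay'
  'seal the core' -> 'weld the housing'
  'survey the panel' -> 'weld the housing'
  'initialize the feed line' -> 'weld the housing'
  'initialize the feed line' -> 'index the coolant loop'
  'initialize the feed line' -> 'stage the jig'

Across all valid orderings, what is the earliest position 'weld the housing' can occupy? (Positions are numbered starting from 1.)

The operations that are forced before 'weld the housing', directly or transitively, are 'seal the core', 'survey the panel', 'initialize the feed line'. That's 3 operations.
With 3 mandatory predecessors, the earliest 'weld the housing' can sit is position 3+1 = 4, and placing just those 3 first achieves it.

4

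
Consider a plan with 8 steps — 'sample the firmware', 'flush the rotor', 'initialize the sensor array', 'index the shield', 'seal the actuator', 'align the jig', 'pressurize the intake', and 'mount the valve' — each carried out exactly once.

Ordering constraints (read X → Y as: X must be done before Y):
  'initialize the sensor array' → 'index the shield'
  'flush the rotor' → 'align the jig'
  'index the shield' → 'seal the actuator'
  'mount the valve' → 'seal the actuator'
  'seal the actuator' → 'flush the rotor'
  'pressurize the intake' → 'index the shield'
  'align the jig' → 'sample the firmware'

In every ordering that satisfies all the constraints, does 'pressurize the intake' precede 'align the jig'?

Yes

There is a constraint chain 'pressurize the intake' → 'index the shield' → 'seal the actuator' → 'flush the rotor' → 'align the jig'.
That forces 'pressurize the intake' before 'align the jig' in every valid schedule.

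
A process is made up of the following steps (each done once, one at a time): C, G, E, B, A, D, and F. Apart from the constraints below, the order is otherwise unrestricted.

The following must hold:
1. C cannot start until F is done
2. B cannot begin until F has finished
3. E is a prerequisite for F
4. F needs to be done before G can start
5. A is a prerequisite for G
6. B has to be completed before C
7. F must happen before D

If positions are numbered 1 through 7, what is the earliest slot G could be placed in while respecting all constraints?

4

Working backwards through the constraints from G, its full set of required predecessors is E, A, F — 3 of them.
So at minimum 3 steps come before G, putting G no earlier than position 4. That position is achievable by scheduling exactly those predecessors first.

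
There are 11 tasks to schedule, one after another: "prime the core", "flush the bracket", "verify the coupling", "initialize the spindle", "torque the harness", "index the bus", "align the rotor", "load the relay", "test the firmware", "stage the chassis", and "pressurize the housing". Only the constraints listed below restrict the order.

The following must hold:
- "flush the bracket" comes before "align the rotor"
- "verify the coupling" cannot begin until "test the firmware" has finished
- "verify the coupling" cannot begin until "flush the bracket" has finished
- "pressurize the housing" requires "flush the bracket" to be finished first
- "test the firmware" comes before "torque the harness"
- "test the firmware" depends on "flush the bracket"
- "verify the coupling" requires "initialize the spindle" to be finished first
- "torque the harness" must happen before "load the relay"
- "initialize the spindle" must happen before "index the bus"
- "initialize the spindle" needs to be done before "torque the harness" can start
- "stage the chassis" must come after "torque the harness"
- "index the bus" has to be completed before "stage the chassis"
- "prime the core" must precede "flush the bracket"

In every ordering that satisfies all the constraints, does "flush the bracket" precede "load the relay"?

Following the dependencies: "flush the bracket" → "test the firmware" → "torque the harness" → "load the relay".
So "flush the bracket" must precede "load the relay" in any valid ordering.

Yes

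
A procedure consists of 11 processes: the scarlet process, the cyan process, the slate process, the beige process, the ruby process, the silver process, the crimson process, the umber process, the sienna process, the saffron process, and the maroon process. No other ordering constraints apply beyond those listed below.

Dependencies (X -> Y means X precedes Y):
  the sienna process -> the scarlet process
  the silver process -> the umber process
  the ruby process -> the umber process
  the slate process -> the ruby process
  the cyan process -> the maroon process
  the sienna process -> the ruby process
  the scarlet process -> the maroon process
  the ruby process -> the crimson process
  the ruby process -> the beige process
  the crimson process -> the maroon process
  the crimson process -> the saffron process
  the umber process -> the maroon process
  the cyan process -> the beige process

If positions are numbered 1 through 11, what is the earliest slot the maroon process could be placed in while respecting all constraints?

9

Every process that must precede the maroon process has to come before it. Tracing all chains that end at the maroon process, those processes are: the scarlet process, the cyan process, the slate process, the ruby process, the silver process, the crimson process, the umber process, the sienna process — 8 in total.
So at minimum 8 processes come before the maroon process, putting the maroon process no earlier than position 9. That position is achievable by scheduling exactly those predecessors first.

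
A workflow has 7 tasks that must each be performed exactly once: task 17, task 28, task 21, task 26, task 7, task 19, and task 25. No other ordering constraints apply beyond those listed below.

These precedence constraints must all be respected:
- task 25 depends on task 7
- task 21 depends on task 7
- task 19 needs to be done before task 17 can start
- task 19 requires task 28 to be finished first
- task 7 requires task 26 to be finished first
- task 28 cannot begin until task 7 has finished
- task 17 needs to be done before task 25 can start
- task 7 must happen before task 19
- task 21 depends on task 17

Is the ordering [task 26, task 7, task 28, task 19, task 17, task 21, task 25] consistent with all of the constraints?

Yes

Checking each listed constraint against this order: for instance, task 7 is in position 2 and task 25 in position 7, so that constraint holds — and the remaining constraints check out the same way.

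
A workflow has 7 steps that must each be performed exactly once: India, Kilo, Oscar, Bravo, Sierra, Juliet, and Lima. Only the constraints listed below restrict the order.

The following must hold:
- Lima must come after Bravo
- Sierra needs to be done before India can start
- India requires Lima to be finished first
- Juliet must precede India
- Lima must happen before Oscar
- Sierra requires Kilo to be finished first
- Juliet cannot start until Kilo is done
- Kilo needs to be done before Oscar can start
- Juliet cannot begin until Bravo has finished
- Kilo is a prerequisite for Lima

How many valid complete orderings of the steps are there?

2 steps have no prerequisites (Kilo, Bravo), so any of them could come first.
Counting all ways to extend the partial order to a total order gives 41.

41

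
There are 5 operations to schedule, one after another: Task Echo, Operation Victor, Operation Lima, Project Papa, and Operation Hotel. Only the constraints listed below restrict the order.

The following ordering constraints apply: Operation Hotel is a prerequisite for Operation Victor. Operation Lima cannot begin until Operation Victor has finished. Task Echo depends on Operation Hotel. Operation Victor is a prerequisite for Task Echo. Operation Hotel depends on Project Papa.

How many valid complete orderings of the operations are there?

2

Project Papa is the only operation with nothing required before it, so every ordering starts there.
Counting all ways to extend the partial order to a total order gives 2.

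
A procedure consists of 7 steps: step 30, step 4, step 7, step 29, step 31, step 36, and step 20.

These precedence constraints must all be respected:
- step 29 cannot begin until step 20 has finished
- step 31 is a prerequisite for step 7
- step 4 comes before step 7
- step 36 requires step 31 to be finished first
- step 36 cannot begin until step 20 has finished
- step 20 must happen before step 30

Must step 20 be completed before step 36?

Yes

Following the dependencies: step 20 → step 36.
That forces step 20 before step 36 in every valid schedule.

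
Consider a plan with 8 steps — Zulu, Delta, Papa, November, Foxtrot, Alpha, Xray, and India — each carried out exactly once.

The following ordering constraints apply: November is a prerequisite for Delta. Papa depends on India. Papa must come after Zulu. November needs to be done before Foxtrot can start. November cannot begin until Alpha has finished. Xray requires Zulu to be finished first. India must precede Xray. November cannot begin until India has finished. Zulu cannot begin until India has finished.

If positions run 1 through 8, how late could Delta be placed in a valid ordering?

8

No constraint forces any step after Delta, so it can be placed last, in position 8.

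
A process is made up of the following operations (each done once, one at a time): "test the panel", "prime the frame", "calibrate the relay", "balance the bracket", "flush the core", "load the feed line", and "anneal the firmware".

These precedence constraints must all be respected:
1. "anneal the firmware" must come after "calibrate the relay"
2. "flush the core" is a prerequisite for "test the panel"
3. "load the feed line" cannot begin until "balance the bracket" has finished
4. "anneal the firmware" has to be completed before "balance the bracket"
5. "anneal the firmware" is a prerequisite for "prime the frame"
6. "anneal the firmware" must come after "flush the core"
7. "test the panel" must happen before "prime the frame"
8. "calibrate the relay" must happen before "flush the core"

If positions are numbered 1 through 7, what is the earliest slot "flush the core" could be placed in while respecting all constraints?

Working backwards through the constraints from "flush the core", its only required predecessor is "calibrate the relay".
So at minimum 1 operation comes before "flush the core", putting "flush the core" no earlier than position 2. That position is achievable by scheduling exactly that predecessor first.

2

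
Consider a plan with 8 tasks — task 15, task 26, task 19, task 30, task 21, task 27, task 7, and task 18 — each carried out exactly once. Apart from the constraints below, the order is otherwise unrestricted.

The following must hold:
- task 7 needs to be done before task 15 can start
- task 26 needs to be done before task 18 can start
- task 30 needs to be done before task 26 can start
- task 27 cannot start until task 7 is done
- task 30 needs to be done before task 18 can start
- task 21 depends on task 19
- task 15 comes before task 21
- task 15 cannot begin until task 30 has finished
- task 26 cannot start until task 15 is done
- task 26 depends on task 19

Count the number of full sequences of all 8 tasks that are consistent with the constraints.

147

The tasks with no prerequisites are task 19, task 30, task 7; any of them can be placed first.
Systematically extending each partial ordering one task at a time and counting, there are 147 complete orderings.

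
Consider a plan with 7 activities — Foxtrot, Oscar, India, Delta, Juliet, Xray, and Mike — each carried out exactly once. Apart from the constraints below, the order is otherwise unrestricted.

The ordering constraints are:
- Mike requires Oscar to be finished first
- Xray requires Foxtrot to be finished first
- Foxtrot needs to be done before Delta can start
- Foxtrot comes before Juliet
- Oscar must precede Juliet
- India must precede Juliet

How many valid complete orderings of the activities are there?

328

The activities with no prerequisites are Foxtrot, Oscar, India; any of them can be placed first.
Systematically extending each partial ordering one activity at a time and counting, there are 328 complete orderings.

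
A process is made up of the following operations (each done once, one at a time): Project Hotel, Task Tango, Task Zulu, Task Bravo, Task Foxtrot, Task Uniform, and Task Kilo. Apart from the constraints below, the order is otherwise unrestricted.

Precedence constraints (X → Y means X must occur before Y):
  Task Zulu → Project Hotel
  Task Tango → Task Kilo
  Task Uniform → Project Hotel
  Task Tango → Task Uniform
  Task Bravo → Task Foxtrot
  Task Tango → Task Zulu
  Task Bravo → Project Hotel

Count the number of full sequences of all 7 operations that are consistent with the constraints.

156

2 operations have no prerequisites (Task Tango, Task Bravo), so any of them could come first.
Counting all ways to extend the partial order to a total order gives 156.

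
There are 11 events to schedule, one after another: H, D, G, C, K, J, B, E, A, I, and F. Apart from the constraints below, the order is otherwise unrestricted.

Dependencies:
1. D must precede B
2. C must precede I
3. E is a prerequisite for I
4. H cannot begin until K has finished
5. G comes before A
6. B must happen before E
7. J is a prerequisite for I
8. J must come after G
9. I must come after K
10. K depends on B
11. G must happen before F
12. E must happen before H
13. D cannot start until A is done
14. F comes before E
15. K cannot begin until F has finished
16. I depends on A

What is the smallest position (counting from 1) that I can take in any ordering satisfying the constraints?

The events that are forced before I, directly or transitively, are D, G, C, K, J, B, E, A, F. That's 9 events.
With 9 mandatory predecessors, the earliest I can sit is position 9+1 = 10, and placing just those 9 first achieves it.

10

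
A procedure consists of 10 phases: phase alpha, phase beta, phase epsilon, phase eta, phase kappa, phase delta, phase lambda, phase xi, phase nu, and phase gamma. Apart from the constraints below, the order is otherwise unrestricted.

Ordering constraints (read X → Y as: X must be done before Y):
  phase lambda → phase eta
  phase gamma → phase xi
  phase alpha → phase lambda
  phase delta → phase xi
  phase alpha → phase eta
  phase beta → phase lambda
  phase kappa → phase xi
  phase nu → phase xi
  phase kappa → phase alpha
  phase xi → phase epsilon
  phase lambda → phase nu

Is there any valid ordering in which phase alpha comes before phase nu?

Yes

Phase alpha is actually forced before phase nu by the constraints, so certainly some valid ordering has phase alpha first.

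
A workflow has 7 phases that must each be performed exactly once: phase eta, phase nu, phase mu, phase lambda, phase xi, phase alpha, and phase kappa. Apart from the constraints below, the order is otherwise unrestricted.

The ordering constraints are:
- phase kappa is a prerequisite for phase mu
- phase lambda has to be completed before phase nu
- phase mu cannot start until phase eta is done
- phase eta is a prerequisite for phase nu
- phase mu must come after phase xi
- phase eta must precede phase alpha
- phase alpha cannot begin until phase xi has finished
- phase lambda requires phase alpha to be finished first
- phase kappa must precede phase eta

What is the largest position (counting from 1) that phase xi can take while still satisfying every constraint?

3

Following every chain forward from phase xi, the phases that must come later are phase nu, phase mu, phase lambda, phase alpha — 4 of them.
With 4 mandatory successors out of 7 phases total, the latest slot for phase xi is 7−4 = 3, and it's reachable by doing all non-successors before phase xi.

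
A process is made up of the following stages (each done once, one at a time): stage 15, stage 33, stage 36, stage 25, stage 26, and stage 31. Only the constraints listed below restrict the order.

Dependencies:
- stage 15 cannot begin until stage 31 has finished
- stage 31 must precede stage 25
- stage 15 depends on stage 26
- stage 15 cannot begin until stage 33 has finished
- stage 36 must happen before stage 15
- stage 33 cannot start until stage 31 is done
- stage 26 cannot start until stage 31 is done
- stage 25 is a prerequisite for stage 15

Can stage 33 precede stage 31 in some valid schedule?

No

Following stage 31 → stage 33, stage 31 must precede stage 33 in every valid ordering.
So no valid ordering can have stage 33 before stage 31.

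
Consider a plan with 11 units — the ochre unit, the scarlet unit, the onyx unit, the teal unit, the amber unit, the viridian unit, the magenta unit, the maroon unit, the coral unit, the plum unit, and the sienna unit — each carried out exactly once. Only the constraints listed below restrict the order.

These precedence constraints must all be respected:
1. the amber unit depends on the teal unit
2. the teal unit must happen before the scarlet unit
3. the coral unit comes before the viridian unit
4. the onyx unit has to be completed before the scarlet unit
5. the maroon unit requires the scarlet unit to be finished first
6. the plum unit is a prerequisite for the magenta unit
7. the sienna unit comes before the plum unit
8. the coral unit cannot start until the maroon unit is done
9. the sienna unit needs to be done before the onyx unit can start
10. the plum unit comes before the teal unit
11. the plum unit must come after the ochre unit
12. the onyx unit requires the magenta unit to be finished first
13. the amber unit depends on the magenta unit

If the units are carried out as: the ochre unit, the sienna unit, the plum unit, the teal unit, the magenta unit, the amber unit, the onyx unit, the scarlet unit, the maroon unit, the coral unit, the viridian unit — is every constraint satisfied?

Yes

Going through the constraints one by one, each required predecessor appears earlier in the sequence than its dependent — e.g. the sienna unit (position 2) is before the onyx unit (position 7), as required.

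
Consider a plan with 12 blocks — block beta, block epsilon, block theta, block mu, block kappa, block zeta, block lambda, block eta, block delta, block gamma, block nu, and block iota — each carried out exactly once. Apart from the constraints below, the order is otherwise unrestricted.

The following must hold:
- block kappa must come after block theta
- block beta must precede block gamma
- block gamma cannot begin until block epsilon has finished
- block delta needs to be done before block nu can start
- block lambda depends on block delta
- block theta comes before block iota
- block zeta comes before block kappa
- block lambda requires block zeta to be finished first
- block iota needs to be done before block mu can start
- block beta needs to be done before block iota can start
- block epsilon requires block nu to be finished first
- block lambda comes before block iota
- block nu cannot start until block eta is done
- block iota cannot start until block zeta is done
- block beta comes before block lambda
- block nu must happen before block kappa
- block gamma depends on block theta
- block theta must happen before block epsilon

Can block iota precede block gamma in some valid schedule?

Yes

Nothing in the constraints forces block gamma before block iota — there is no chain from block gamma to block iota.
So a valid ordering placing block iota earlier than block gamma exists.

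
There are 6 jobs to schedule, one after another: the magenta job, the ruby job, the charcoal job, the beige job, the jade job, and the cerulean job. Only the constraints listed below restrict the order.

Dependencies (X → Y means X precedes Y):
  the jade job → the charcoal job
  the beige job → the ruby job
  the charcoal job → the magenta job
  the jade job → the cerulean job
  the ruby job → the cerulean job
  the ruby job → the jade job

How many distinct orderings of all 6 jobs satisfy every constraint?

The beige job is the only job with nothing required before it, so every ordering starts there.
Systematically extending each partial ordering one job at a time and counting, there are 3 complete orderings.

3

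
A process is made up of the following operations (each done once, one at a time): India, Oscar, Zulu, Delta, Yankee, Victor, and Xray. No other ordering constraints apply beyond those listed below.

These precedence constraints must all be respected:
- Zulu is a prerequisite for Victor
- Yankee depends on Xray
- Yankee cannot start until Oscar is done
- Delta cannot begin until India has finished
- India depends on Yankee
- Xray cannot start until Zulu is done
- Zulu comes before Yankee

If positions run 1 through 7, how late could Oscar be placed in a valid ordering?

The operations that are forced after Oscar, directly or by a chain of constraints, are India, Delta, Yankee. That's 3 operations.
So at least 3 operations follow Oscar, putting Oscar no later than position 4. That position is achievable by scheduling everything else first.

4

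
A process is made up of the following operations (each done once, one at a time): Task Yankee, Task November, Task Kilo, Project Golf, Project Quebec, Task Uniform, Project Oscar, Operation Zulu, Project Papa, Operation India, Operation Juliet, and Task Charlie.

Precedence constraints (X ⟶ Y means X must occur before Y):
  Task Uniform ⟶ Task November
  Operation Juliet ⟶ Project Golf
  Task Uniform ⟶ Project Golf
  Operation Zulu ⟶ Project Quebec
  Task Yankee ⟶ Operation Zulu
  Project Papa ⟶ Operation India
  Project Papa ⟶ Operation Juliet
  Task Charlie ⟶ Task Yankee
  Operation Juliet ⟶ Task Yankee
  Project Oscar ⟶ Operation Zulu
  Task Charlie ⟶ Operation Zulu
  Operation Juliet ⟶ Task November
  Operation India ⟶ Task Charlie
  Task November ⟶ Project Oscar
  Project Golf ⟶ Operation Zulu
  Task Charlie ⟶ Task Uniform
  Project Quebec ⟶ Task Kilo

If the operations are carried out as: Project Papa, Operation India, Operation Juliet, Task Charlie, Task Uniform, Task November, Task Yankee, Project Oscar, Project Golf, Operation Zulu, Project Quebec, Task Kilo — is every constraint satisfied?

Yes

Going through the constraints one by one, each required predecessor appears earlier in the sequence than its dependent — e.g. Task Charlie (position 4) is before Operation Zulu (position 10), as required.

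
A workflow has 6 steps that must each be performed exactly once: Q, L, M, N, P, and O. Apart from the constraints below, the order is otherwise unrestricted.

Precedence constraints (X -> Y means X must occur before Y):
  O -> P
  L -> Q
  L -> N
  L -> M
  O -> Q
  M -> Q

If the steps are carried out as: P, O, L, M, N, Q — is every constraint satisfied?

Here O comes after P.
Since O is required before P, the ordering is invalid.

No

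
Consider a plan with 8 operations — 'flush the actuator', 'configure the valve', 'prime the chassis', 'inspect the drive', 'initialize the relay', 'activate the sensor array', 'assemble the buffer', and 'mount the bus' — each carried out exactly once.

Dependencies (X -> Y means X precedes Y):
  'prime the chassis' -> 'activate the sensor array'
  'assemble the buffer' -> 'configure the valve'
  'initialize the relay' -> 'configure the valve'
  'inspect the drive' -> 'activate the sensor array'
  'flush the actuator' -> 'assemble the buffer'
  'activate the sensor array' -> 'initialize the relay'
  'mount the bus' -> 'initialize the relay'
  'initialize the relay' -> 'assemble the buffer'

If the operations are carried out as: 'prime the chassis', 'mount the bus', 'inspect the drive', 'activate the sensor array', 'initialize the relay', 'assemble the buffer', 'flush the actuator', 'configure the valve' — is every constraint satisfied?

Here 'flush the actuator' comes after 'assemble the buffer'.
That contradicts the constraint that 'flush the actuator' must precede 'assemble the buffer'.

No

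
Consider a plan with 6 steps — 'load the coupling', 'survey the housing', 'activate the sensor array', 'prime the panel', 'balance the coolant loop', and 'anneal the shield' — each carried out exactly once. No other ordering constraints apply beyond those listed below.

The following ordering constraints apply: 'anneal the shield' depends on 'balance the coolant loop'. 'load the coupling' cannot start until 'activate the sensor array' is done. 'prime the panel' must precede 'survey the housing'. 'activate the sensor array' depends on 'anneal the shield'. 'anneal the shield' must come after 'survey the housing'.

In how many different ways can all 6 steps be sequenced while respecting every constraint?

3

The steps with no prerequisites are 'prime the panel', 'balance the coolant loop'; any of them can be placed first.
Counting all ways to extend the partial order to a total order gives 3.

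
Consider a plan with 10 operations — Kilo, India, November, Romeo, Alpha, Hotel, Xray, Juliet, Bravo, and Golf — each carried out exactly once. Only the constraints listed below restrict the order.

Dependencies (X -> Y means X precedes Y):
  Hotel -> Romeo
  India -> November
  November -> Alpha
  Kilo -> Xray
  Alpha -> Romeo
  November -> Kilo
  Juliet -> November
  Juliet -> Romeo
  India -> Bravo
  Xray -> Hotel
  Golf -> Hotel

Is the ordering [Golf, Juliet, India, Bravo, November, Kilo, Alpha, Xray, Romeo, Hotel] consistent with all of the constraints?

No

In the proposed order, Romeo appears before Hotel.
Since Hotel is required before Romeo, the ordering is invalid.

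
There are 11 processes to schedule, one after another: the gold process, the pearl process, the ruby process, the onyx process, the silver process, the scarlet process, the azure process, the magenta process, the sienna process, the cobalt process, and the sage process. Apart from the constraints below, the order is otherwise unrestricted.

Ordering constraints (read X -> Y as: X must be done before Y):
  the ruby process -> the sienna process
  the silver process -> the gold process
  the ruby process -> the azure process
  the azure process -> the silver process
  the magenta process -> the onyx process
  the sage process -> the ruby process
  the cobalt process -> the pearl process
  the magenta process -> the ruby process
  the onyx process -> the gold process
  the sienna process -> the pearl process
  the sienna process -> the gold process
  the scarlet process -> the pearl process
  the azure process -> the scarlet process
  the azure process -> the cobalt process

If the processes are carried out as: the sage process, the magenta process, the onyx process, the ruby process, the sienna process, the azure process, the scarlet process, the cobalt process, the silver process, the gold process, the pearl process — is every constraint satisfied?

Going through the constraints one by one, each required predecessor appears earlier in the sequence than its dependent — e.g. the onyx process (position 3) is before the gold process (position 10), as required.

Yes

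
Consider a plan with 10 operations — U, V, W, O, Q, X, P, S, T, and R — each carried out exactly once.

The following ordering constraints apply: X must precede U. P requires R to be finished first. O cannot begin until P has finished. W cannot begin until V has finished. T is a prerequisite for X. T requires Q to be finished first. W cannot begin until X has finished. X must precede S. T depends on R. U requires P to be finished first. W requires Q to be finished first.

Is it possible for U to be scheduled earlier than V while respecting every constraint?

The constraints leave U and V unordered relative to each other; nothing requires V earlier.
That means at least one valid schedule has U before V.

Yes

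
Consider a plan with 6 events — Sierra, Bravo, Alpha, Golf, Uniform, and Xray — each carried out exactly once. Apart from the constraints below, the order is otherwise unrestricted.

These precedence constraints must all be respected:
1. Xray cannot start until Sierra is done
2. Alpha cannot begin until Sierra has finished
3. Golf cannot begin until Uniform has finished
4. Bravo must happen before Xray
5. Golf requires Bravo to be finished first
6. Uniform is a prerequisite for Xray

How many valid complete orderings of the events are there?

3 events have no prerequisites (Sierra, Bravo, Uniform), so any of them could come first.
Counting all ways to extend the partial order to a total order gives 52.

52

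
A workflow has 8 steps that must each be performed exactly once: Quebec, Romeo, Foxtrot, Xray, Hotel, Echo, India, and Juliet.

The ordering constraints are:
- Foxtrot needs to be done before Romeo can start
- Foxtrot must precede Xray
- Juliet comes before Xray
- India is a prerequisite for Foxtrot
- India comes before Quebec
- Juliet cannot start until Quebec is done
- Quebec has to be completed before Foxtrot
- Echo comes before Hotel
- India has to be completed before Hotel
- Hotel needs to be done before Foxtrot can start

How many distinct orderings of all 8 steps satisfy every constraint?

The steps with no prerequisites are Echo, India; any of them can be placed first.
Enumerating by repeatedly choosing an available step (one whose prerequisites are all placed) gives 33 distinct complete orderings.

33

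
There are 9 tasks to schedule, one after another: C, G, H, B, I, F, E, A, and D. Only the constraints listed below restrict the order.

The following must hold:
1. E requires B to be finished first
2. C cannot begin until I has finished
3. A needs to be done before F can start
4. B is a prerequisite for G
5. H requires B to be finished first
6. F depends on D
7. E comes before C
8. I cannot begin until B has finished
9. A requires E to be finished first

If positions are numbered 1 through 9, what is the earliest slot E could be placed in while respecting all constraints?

Working backwards through the constraints from E, its only required predecessor is B.
With 1 mandatory predecessor, the earliest E can sit is position 1+1 = 2, and placing just that one first achieves it.

2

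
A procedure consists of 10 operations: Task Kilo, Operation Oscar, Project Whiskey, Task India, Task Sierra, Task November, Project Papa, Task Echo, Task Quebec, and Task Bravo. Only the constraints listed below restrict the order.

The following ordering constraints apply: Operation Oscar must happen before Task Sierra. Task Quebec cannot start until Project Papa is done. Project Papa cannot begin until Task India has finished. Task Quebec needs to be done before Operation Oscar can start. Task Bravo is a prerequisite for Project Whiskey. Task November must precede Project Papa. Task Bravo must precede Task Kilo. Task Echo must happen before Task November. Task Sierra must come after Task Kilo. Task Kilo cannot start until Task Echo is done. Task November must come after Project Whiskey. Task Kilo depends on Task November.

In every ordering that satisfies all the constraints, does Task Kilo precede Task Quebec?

Task Kilo and Task Quebec are not related by any chain of constraints.
There exist valid orderings with Task Quebec before Task Kilo, so Task Kilo is not required to come first.

No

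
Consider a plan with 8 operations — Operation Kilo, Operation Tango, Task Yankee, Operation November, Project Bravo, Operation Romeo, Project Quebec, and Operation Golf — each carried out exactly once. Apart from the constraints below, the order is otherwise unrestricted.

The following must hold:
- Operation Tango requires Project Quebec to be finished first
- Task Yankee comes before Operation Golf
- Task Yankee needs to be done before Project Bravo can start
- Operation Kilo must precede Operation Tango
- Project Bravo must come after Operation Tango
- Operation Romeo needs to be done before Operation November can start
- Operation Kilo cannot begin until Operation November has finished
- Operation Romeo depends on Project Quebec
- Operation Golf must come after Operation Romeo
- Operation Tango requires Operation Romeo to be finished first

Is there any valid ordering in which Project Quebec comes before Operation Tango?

The constraints force Project Quebec before Operation Tango, so yes — every valid ordering has Project Quebec earlier.

Yes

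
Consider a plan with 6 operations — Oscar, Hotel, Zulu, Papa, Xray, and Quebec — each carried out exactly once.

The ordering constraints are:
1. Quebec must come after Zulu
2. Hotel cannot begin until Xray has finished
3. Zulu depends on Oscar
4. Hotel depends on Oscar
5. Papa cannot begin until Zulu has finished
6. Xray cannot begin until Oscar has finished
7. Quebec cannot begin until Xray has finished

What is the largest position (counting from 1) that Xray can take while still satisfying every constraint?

Every operation that must follow Xray has to come after it. Tracing all chains starting from Xray, those operations are: Hotel, Quebec — 2 in total.
So at least 2 operations follow Xray, putting Xray no later than position 4. That position is achievable by scheduling everything else first.

4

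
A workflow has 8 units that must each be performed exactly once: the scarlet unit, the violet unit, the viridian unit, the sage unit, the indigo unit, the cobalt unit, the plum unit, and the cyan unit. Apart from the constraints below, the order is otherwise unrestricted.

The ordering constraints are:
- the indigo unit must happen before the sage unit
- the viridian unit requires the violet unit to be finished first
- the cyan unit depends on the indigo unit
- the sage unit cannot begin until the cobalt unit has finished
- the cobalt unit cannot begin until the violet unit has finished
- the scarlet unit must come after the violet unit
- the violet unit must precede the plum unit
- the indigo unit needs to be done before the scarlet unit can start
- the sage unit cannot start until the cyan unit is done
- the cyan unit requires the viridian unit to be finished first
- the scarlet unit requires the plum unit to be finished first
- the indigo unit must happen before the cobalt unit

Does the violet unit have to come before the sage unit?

Yes

There is a constraint chain the violet unit → the cobalt unit → the sage unit.
So the violet unit must precede the sage unit in any valid ordering.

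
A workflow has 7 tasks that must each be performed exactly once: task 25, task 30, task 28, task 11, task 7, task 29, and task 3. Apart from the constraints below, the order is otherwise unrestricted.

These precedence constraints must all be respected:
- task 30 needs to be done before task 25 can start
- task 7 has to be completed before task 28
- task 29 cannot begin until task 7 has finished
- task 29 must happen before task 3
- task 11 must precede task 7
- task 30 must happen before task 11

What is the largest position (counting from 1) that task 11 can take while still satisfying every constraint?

3

The tasks that are forced after task 11, directly or by a chain of constraints, are task 28, task 7, task 29, task 3. That's 4 tasks.
So at least 4 tasks follow task 11, putting task 11 no later than position 3. That position is achievable by scheduling everything else first.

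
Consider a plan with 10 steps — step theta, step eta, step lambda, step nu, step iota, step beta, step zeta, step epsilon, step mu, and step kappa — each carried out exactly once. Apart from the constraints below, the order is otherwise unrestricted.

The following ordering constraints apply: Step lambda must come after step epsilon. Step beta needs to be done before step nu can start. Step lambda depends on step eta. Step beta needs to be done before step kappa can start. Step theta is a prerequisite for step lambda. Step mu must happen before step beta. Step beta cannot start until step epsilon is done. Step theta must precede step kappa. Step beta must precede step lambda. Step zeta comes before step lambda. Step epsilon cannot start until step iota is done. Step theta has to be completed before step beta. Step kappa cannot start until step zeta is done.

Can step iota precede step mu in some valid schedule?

The constraints leave step iota and step mu unordered relative to each other; nothing requires step mu earlier.
So a valid ordering placing step iota earlier than step mu exists.

Yes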